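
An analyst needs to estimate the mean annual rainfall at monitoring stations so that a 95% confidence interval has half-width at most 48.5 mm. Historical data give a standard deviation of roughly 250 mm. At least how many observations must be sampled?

For a mean, the margin of error is E = z·σ/√n, so n = (zσ/E)².
At 95% confidence, z = 1.960.
n = (1.960 × 250 / 48.5)² = 102.07
Round up: n = 103.

n = 103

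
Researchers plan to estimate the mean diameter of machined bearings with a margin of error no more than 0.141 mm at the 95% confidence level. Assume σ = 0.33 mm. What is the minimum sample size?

For a mean, the margin of error is E = z·σ/√n, so n = (zσ/E)².
At 95% confidence, z = 1.960.
n = (1.960 × 0.33 / 0.141)² = 21.04
Round up: n = 22.

n = 22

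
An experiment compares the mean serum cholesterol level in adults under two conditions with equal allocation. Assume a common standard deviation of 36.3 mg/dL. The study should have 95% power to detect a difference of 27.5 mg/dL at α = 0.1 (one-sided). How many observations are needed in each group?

30 per group

For two equal groups, n per group = 2·((z_α + z_β)·σ/δ)².
z_α = 1.282; z_β = 1.645 (power 95%).
n = 2 × (2.927 × 36.3 / 27.5)² = 2 × 14.93 = 29.86
Round up: n = 30 per group.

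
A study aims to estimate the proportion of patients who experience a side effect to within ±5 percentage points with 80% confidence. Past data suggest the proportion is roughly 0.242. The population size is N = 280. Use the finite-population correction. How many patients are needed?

For a proportion with margin E = 0.05 at 80% confidence, z = 1.282.
n = p̂(1−p̂)(z/E)² = 0.242 × 0.758 × (1.282/0.05)² = 120.59 — call this n₀.
Finite-population correction with N = 280: n = n₀ / (1 + (n₀−1)/N) = 120.59 / 1.427 = 84.51
Round up: n = 85.

85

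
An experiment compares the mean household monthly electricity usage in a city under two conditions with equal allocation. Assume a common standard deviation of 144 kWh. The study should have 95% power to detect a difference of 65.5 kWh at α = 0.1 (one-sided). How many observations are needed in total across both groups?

166 total

For two equal groups, n per group = 2·((z_α + z_β)·σ/δ)².
z_α = 1.282; z_β = 1.645 (power 95%).
n = 2 × (2.927 × 144 / 65.5)² = 2 × 41.41 = 82.82
Round up: n = 83 per group.
Total across both groups: 2 × 83 = 166.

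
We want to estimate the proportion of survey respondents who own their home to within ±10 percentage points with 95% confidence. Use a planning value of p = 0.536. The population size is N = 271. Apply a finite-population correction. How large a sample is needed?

71

For a proportion with margin E = 0.1 at 95% confidence, z = 1.960.
n = p̂(1−p̂)(z/E)² = 0.536 × 0.464 × (1.960/0.1)² = 95.54 — call this n₀.
Finite-population correction with N = 271: n = n₀ / (1 + (n₀−1)/N) = 95.54 / 1.349 = 70.82
Round up: n = 71.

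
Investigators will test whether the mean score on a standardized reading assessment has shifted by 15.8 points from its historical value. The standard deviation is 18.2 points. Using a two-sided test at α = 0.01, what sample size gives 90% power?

For a one-sample z-test, n = ((z_{α/2} + z_β)·σ/δ)².
z_{α/2} = 2.576 (two-sided α = 0.01); z_β = 1.282 (power 90% → β = 0.1).
n = (3.858 × 18.2 / 15.8)² = 19.75
Round up: n = 20.

20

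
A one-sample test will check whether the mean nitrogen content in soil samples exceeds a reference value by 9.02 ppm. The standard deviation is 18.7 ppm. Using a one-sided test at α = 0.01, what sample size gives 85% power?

49

For a one-sample z-test, n = ((z_α + z_β)·σ/δ)².
z_α = 2.326 (one-sided α = 0.01); z_β = 1.036 (power 85% → β = 0.15).
n = (3.362 × 18.7 / 9.02)² = 48.58
Round up: n = 49.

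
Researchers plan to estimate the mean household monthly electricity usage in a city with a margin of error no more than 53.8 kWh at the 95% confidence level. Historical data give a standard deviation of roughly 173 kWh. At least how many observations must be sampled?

40

For a mean, the margin of error is E = z·σ/√n, so n = (zσ/E)².
At 95% confidence, z = 1.960.
n = (1.960 × 173 / 53.8)² = 39.72
Round up: n = 40.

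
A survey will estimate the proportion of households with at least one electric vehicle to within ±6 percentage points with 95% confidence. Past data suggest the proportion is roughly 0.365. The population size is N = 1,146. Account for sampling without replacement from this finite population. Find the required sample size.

For a proportion with margin E = 0.06 at 95% confidence, z = 1.960.
n = p̂(1−p̂)(z/E)² = 0.365 × 0.635 × (1.960/0.06)² = 247.33 — call this n₀.
Finite-population correction with N = 1,146: n = n₀ / (1 + (n₀−1)/N) = 247.33 / 1.215 = 203.56
Round up: n = 204.

204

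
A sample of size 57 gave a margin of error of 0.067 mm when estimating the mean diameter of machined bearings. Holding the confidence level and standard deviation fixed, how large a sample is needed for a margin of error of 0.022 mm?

n = 529

Margin of error scales as 1/√n, so n₂ = n₁·(E₁/E₂)².
n₂ = 57 × (0.067/0.022)² = 57 × 9.275 = 528.68
Round up: n₂ = 529.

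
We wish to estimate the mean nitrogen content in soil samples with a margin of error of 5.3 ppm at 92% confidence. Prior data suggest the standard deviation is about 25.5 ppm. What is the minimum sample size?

For a mean, the margin of error is E = z·σ/√n, so n = (zσ/E)².
At 92% confidence, z = 1.751.
n = (1.751 × 25.5 / 5.3)² = 70.97
Round up: n = 71.

71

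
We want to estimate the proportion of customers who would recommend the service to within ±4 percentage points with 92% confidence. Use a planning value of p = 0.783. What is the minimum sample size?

For a proportion with margin E = 0.04 at 92% confidence, z = 1.751.
n = p̂(1−p̂)(z/E)² = 0.783 × 0.217 × (1.751/0.04)² = 325.59
Round up: n = 326.

326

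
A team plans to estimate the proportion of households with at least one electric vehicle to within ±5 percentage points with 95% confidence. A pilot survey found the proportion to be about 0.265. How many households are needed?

n = 300

For a proportion with margin E = 0.05 at 95% confidence, z = 1.960.
n = p̂(1−p̂)(z/E)² = 0.265 × 0.735 × (1.960/0.05)² = 299.30
Round up: n = 300.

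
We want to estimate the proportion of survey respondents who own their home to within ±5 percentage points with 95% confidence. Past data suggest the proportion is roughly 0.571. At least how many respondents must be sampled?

377

For a proportion with margin E = 0.05 at 95% confidence, z = 1.960.
n = p̂(1−p̂)(z/E)² = 0.571 × 0.429 × (1.960/0.05)² = 376.41
Round up: n = 377.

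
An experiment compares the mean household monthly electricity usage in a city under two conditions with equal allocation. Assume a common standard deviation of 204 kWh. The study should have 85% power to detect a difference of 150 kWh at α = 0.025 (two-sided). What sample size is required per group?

40 per group

For two equal groups, n per group = 2·((z_{α/2} + z_β)·σ/δ)².
z_{α/2} = 2.241; z_β = 1.036 (power 85%).
n = 2 × (3.277 × 204 / 150)² = 2 × 19.86 = 39.72
Round up: n = 40 per group.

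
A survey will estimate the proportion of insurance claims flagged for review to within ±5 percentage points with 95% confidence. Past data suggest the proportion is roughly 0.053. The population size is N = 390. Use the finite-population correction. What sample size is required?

n = 65

For a proportion with margin E = 0.05 at 95% confidence, z = 1.960.
n = p̂(1−p̂)(z/E)² = 0.053 × 0.947 × (1.960/0.05)² = 77.13 — call this n₀.
Finite-population correction with N = 390: n = n₀ / (1 + (n₀−1)/N) = 77.13 / 1.195 = 64.54
Round up: n = 65.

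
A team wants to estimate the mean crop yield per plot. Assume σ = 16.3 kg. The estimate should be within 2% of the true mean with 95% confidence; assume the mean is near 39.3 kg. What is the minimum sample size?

1653

For a mean, the margin of error is E = z·σ/√n, so n = (zσ/E)².
At 95% confidence, z = 1.960.
E = 2% of 39.3 = 0.786 kg.
n = (1.960 × 16.3 / 0.786)² = 1652.12
Round up: n = 1653.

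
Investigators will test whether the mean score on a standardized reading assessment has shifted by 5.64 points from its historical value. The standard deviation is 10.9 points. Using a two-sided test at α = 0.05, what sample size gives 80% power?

n = 30

For a one-sample z-test, n = ((z_{α/2} + z_β)·σ/δ)².
z_{α/2} = 1.960 (two-sided α = 0.05); z_β = 0.842 (power 80% → β = 0.2).
n = (2.802 × 10.9 / 5.64)² = 29.32
Round up: n = 30.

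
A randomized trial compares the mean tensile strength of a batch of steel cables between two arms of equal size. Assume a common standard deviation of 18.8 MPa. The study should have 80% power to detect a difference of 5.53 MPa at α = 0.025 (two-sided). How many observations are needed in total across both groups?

440 total

For two equal groups, n per group = 2·((z_{α/2} + z_β)·σ/δ)².
z_{α/2} = 2.241; z_β = 0.842 (power 80%).
n = 2 × (3.083 × 18.8 / 5.53)² = 2 × 109.85 = 219.70
Round up: n = 220 per group.
Total across both groups: 2 × 220 = 440.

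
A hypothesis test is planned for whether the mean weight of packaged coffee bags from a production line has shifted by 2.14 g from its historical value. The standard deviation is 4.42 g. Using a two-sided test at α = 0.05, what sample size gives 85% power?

For a one-sample z-test, n = ((z_{α/2} + z_β)·σ/δ)².
z_{α/2} = 1.960 (two-sided α = 0.05); z_β = 1.036 (power 85% → β = 0.15).
n = (2.996 × 4.42 / 2.14)² = 38.29
Round up: n = 39.

39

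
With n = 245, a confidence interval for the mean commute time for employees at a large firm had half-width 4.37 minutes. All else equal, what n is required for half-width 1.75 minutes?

Margin of error scales as 1/√n, so n₂ = n₁·(E₁/E₂)².
n₂ = 245 × (4.37/1.75)² = 245 × 6.236 = 1527.82
Round up: n₂ = 1528.

1528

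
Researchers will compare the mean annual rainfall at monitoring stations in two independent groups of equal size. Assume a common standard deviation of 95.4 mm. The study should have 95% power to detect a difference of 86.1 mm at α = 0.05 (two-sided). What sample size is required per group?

32 per group

For two equal groups, n per group = 2·((z_{α/2} + z_β)·σ/δ)².
z_{α/2} = 1.960; z_β = 1.645 (power 95%).
n = 2 × (3.605 × 95.4 / 86.1)² = 2 × 15.96 = 31.92
Round up: n = 32 per group.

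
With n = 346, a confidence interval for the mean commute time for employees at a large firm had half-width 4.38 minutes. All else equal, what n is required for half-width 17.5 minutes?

22

Margin of error scales as 1/√n, so n₂ = n₁·(E₁/E₂)².
n₂ = 346 × (4.38/17.5)² = 346 × 0.06264 = 21.67
Round up: n₂ = 22.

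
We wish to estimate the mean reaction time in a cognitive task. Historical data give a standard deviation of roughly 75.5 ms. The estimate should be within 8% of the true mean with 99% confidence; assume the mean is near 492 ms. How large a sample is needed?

25

For a mean, the margin of error is E = z·σ/√n, so n = (zσ/E)².
At 99% confidence, z = 2.576.
E = 8% of 492 = 39.36 ms.
n = (2.576 × 75.5 / 39.36)² = 24.42
Round up: n = 25.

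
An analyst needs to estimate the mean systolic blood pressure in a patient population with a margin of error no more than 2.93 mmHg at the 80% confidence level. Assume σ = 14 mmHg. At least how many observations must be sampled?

38

For a mean, the margin of error is E = z·σ/√n, so n = (zσ/E)².
At 80% confidence, z = 1.282.
n = (1.282 × 14 / 2.93)² = 37.52
Round up: n = 38.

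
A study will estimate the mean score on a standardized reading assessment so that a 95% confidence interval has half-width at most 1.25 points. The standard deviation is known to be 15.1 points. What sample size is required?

For a mean, the margin of error is E = z·σ/√n, so n = (zσ/E)².
At 95% confidence, z = 1.960.
n = (1.960 × 15.1 / 1.25)² = 560.59
Round up: n = 561.

561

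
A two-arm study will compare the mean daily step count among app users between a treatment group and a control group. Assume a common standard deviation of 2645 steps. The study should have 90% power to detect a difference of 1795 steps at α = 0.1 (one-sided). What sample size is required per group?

29 per group

For two equal groups, n per group = 2·((z_α + z_β)·σ/δ)².
z_α = 1.282; z_β = 1.282 (power 90%).
n = 2 × (2.564 × 2645 / 1795)² = 2 × 14.27 = 28.54
Round up: n = 29 per group.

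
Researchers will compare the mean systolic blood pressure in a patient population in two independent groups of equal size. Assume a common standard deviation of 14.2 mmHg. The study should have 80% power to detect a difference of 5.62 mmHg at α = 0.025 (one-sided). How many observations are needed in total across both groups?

202 total

For two equal groups, n per group = 2·((z_α + z_β)·σ/δ)².
z_α = 1.960; z_β = 0.842 (power 80%).
n = 2 × (2.802 × 14.2 / 5.62)² = 2 × 50.12 = 100.24
Round up: n = 101 per group.
Total across both groups: 2 × 101 = 202.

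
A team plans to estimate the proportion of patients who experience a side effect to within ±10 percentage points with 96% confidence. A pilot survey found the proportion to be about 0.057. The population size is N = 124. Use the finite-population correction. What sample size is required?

For a proportion with margin E = 0.1 at 96% confidence, z = 2.054.
n = p̂(1−p̂)(z/E)² = 0.057 × 0.943 × (2.054/0.1)² = 22.68 — call this n₀.
Finite-population correction with N = 124: n = n₀ / (1 + (n₀−1)/N) = 22.68 / 1.175 = 19.30
Round up: n = 20.

20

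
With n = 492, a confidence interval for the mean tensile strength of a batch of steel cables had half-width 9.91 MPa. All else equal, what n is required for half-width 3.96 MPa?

n = 3082

Margin of error scales as 1/√n, so n₂ = n₁·(E₁/E₂)².
n₂ = 492 × (9.91/3.96)² = 492 × 6.263 = 3081.40
Round up: n₂ = 3082.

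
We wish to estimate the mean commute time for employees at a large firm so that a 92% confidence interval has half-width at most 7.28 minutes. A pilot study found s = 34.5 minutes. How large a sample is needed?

69

For a mean, the margin of error is E = z·σ/√n, so n = (zσ/E)².
At 92% confidence, z = 1.751.
n = (1.751 × 34.5 / 7.28)² = 68.86
Round up: n = 69.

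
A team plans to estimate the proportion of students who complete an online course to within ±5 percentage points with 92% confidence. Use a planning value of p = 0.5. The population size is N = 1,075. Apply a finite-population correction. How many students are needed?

For a proportion with margin E = 0.05 at 92% confidence, z = 1.751.
n = p̂(1−p̂)(z/E)² = 0.5 × 0.5 × (1.751/0.05)² = 306.60 — call this n₀.
Finite-population correction with N = 1,075: n = n₀ / (1 + (n₀−1)/N) = 306.60 / 1.284 = 238.79
Round up: n = 239.

239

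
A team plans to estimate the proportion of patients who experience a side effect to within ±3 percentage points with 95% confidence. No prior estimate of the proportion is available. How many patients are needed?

For a proportion with margin E = 0.03 at 95% confidence, z = 1.960.
With no prior estimate, use p = 0.5, which maximizes p(1−p) at 0.25.
n = 0.25 × (z/E)² = 0.25 × (1.960/0.03)² = 1067.11
Round up: n = 1068.

n = 1068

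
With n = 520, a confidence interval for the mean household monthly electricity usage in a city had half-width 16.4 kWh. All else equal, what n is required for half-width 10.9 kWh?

Margin of error scales as 1/√n, so n₂ = n₁·(E₁/E₂)².
n₂ = 520 × (16.4/10.9)² = 520 × 2.264 = 1177.28
Round up: n₂ = 1178.

n = 1178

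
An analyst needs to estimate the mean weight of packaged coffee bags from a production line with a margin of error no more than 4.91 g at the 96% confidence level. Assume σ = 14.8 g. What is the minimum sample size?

39

For a mean, the margin of error is E = z·σ/√n, so n = (zσ/E)².
At 96% confidence, z = 2.054.
n = (2.054 × 14.8 / 4.91)² = 38.33
Round up: n = 39.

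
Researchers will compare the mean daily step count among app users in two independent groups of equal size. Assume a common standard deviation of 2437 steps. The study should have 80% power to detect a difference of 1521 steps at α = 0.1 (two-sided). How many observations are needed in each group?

32 per group

For two equal groups, n per group = 2·((z_{α/2} + z_β)·σ/δ)².
z_{α/2} = 1.645; z_β = 0.842 (power 80%).
n = 2 × (2.487 × 2437 / 1521)² = 2 × 15.88 = 31.76
Round up: n = 32 per group.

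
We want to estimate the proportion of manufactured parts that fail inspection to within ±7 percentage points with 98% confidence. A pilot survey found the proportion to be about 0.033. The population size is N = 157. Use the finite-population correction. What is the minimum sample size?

29

For a proportion with margin E = 0.07 at 98% confidence, z = 2.326.
n = p̂(1−p̂)(z/E)² = 0.033 × 0.967 × (2.326/0.07)² = 35.23 — call this n₀.
Finite-population correction with N = 157: n = n₀ / (1 + (n₀−1)/N) = 35.23 / 1.218 = 28.92
Round up: n = 29.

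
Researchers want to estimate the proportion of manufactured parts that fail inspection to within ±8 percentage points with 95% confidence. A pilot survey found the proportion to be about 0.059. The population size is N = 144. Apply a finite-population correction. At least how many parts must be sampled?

For a proportion with margin E = 0.08 at 95% confidence, z = 1.960.
n = p̂(1−p̂)(z/E)² = 0.059 × 0.941 × (1.960/0.08)² = 33.33 — call this n₀.
Finite-population correction with N = 144: n = n₀ / (1 + (n₀−1)/N) = 33.33 / 1.225 = 27.21
Round up: n = 28.

28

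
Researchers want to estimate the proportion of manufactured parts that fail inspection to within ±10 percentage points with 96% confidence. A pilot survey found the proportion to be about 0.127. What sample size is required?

For a proportion with margin E = 0.1 at 96% confidence, z = 2.054.
n = p̂(1−p̂)(z/E)² = 0.127 × 0.873 × (2.054/0.1)² = 46.78
Round up: n = 47.

n = 47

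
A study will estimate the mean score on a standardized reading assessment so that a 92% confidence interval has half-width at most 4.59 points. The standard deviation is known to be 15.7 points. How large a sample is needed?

36

For a mean, the margin of error is E = z·σ/√n, so n = (zσ/E)².
At 92% confidence, z = 1.751.
n = (1.751 × 15.7 / 4.59)² = 35.87
Round up: n = 36.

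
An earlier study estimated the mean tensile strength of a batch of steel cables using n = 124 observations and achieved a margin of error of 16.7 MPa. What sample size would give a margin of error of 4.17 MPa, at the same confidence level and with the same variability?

Margin of error scales as 1/√n, so n₂ = n₁·(E₁/E₂)².
n₂ = 124 × (16.7/4.17)² = 124 × 16.04 = 1988.96
Round up: n₂ = 1989.

n = 1989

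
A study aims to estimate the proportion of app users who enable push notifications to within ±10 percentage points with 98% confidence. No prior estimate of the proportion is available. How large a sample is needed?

For a proportion with margin E = 0.1 at 98% confidence, z = 2.326.
With no prior estimate, use p = 0.5, which maximizes p(1−p) at 0.25.
n = 0.25 × (z/E)² = 0.25 × (2.326/0.1)² = 135.26
Round up: n = 136.

136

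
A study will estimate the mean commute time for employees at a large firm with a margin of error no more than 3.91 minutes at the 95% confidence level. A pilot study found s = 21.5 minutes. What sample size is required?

For a mean, the margin of error is E = z·σ/√n, so n = (zσ/E)².
At 95% confidence, z = 1.960.
n = (1.960 × 21.5 / 3.91)² = 116.15
Round up: n = 117.

n = 117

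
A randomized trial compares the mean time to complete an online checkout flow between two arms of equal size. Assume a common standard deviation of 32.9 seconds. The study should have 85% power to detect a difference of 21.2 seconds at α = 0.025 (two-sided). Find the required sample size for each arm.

52 per group

For two equal groups, n per group = 2·((z_{α/2} + z_β)·σ/δ)².
z_{α/2} = 2.241; z_β = 1.036 (power 85%).
n = 2 × (3.277 × 32.9 / 21.2)² = 2 × 25.86 = 51.72
Round up: n = 52 per group.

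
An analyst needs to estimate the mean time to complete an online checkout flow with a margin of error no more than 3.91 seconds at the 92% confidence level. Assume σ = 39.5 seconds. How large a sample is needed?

For a mean, the margin of error is E = z·σ/√n, so n = (zσ/E)².
At 92% confidence, z = 1.751.
n = (1.751 × 39.5 / 3.91)² = 312.91
Round up: n = 313.

313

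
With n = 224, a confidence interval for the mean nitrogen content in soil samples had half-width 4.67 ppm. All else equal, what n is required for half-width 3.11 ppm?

n = 506

Margin of error scales as 1/√n, so n₂ = n₁·(E₁/E₂)².
n₂ = 224 × (4.67/3.11)² = 224 × 2.255 = 505.12
Round up: n₂ = 506.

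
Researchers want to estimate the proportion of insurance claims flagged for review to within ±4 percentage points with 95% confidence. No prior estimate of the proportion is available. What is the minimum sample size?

For a proportion with margin E = 0.04 at 95% confidence, z = 1.960.
With no prior estimate, use p = 0.5, which maximizes p(1−p) at 0.25.
n = 0.25 × (z/E)² = 0.25 × (1.960/0.04)² = 600.25
Round up: n = 601.

601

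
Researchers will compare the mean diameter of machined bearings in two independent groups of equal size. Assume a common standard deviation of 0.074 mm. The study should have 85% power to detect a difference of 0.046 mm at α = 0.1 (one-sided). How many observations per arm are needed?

28 per group

For two equal groups, n per group = 2·((z_α + z_β)·σ/δ)².
z_α = 1.282; z_β = 1.036 (power 85%).
n = 2 × (2.318 × 0.074 / 0.046)² = 2 × 13.91 = 27.82
Round up: n = 28 per group.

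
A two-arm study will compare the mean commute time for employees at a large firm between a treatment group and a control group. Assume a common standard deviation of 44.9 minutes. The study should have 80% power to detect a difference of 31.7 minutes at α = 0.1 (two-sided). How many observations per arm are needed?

For two equal groups, n per group = 2·((z_{α/2} + z_β)·σ/δ)².
z_{α/2} = 1.645; z_β = 0.842 (power 80%).
n = 2 × (2.487 × 44.9 / 31.7)² = 2 × 12.41 = 24.82
Round up: n = 25 per group.

25 per group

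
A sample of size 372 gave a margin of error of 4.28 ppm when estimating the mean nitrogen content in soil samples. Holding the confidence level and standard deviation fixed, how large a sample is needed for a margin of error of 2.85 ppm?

n = 839

Margin of error scales as 1/√n, so n₂ = n₁·(E₁/E₂)².
n₂ = 372 × (4.28/2.85)² = 372 × 2.255 = 838.86
Round up: n₂ = 839.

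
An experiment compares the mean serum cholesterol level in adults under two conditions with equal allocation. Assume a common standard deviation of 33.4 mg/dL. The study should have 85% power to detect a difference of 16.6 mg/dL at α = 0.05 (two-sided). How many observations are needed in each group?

73 per group

For two equal groups, n per group = 2·((z_{α/2} + z_β)·σ/δ)².
z_{α/2} = 1.960; z_β = 1.036 (power 85%).
n = 2 × (2.996 × 33.4 / 16.6)² = 2 × 36.34 = 72.68
Round up: n = 73 per group.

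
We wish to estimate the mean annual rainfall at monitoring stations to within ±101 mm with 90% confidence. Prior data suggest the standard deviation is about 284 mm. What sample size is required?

For a mean, the margin of error is E = z·σ/√n, so n = (zσ/E)².
At 90% confidence, z = 1.645.
n = (1.645 × 284 / 101)² = 21.40
Round up: n = 22.

22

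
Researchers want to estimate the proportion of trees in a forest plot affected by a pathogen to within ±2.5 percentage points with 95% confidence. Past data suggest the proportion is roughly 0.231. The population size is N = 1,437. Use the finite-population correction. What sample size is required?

For a proportion with margin E = 0.025 at 95% confidence, z = 1.960.
n = p̂(1−p̂)(z/E)² = 0.231 × 0.769 × (1.960/0.025)² = 1091.87 — call this n₀.
Finite-population correction with N = 1,437: n = n₀ / (1 + (n₀−1)/N) = 1091.87 / 1.759 = 620.73
Round up: n = 621.

621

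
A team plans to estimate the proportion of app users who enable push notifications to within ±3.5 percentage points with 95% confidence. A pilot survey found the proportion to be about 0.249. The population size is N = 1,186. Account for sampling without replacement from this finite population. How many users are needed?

For a proportion with margin E = 0.035 at 95% confidence, z = 1.960.
n = p̂(1−p̂)(z/E)² = 0.249 × 0.751 × (1.960/0.035)² = 586.43 — call this n₀.
Finite-population correction with N = 1,186: n = n₀ / (1 + (n₀−1)/N) = 586.43 / 1.494 = 392.52
Round up: n = 393.

393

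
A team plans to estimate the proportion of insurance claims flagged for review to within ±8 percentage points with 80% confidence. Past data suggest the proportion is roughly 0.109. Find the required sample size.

n = 25

For a proportion with margin E = 0.08 at 80% confidence, z = 1.282.
n = p̂(1−p̂)(z/E)² = 0.109 × 0.891 × (1.282/0.08)² = 24.94
Round up: n = 25.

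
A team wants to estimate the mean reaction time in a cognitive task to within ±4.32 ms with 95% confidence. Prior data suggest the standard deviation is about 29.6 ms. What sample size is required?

For a mean, the margin of error is E = z·σ/√n, so n = (zσ/E)².
At 95% confidence, z = 1.960.
n = (1.960 × 29.6 / 4.32)² = 180.35
Round up: n = 181.

181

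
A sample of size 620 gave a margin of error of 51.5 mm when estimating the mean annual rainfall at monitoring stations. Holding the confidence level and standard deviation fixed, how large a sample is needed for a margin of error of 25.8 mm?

2471

Margin of error scales as 1/√n, so n₂ = n₁·(E₁/E₂)².
n₂ = 620 × (51.5/25.8)² = 620 × 3.985 = 2470.70
Round up: n₂ = 2471.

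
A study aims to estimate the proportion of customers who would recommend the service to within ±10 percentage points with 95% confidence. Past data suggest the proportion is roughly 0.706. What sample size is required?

For a proportion with margin E = 0.1 at 95% confidence, z = 1.960.
n = p̂(1−p̂)(z/E)² = 0.706 × 0.294 × (1.960/0.1)² = 79.74
Round up: n = 80.

80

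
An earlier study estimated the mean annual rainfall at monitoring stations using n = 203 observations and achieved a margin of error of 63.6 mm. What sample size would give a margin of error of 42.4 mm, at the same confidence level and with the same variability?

457

Margin of error scales as 1/√n, so n₂ = n₁·(E₁/E₂)².
n₂ = 203 × (63.6/42.4)² = 203 × 2.25 = 456.75
Round up: n₂ = 457.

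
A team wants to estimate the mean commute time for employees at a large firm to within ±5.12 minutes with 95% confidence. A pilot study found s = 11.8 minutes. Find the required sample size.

21

For a mean, the margin of error is E = z·σ/√n, so n = (zσ/E)².
At 95% confidence, z = 1.960.
n = (1.960 × 11.8 / 5.12)² = 20.40
Round up: n = 21.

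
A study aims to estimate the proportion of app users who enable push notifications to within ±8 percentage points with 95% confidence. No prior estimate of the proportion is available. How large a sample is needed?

n = 151

For a proportion with margin E = 0.08 at 95% confidence, z = 1.960.
With no prior estimate, use p = 0.5, which maximizes p(1−p) at 0.25.
n = 0.25 × (z/E)² = 0.25 × (1.960/0.08)² = 150.06
Round up: n = 151.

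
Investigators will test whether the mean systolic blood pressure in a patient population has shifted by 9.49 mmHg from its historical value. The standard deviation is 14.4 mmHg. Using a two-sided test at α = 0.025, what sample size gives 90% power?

For a one-sample z-test, n = ((z_{α/2} + z_β)·σ/δ)².
z_{α/2} = 2.241 (two-sided α = 0.025); z_β = 1.282 (power 90% → β = 0.1).
n = (3.523 × 14.4 / 9.49)² = 28.58
Round up: n = 29.

n = 29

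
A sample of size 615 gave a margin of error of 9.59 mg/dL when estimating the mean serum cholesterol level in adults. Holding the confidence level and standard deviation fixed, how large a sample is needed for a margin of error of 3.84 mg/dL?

3836

Margin of error scales as 1/√n, so n₂ = n₁·(E₁/E₂)².
n₂ = 615 × (9.59/3.84)² = 615 × 6.237 = 3835.76
Round up: n₂ = 3836.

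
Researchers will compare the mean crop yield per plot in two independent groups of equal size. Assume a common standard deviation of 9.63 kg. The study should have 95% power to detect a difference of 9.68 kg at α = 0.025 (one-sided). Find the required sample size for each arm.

For two equal groups, n per group = 2·((z_α + z_β)·σ/δ)².
z_α = 1.960; z_β = 1.645 (power 95%).
n = 2 × (3.605 × 9.63 / 9.68)² = 2 × 12.86 = 25.72
Round up: n = 26 per group.

26 per group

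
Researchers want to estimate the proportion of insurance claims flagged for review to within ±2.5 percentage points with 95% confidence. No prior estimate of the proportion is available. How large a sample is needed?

For a proportion with margin E = 0.025 at 95% confidence, z = 1.960.
With no prior estimate, use p = 0.5, which maximizes p(1−p) at 0.25.
n = 0.25 × (z/E)² = 0.25 × (1.960/0.025)² = 1536.64
Round up: n = 1537.

1537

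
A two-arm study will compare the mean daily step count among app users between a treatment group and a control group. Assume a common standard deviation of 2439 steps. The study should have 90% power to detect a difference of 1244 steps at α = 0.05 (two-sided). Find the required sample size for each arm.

81 per group

For two equal groups, n per group = 2·((z_{α/2} + z_β)·σ/δ)².
z_{α/2} = 1.960; z_β = 1.282 (power 90%).
n = 2 × (3.242 × 2439 / 1244)² = 2 × 40.40 = 80.80
Round up: n = 81 per group.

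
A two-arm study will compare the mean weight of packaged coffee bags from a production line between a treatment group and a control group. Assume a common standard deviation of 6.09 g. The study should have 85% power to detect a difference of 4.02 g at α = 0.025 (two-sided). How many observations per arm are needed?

For two equal groups, n per group = 2·((z_{α/2} + z_β)·σ/δ)².
z_{α/2} = 2.241; z_β = 1.036 (power 85%).
n = 2 × (3.277 × 6.09 / 4.02)² = 2 × 24.65 = 49.30
Round up: n = 50 per group.

50 per group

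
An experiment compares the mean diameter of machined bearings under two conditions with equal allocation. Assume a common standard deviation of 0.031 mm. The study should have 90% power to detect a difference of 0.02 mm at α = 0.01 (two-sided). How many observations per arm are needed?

72 per group

For two equal groups, n per group = 2·((z_{α/2} + z_β)·σ/δ)².
z_{α/2} = 2.576; z_β = 1.282 (power 90%).
n = 2 × (3.858 × 0.031 / 0.02)² = 2 × 35.76 = 71.52
Round up: n = 72 per group.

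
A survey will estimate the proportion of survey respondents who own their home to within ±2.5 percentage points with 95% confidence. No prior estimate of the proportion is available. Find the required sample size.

For a proportion with margin E = 0.025 at 95% confidence, z = 1.960.
With no prior estimate, use p = 0.5, which maximizes p(1−p) at 0.25.
n = 0.25 × (z/E)² = 0.25 × (1.960/0.025)² = 1536.64
Round up: n = 1537.

1537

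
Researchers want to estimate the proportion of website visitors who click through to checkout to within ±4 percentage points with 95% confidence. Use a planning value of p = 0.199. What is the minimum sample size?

For a proportion with margin E = 0.04 at 95% confidence, z = 1.960.
n = p̂(1−p̂)(z/E)² = 0.199 × 0.801 × (1.960/0.04)² = 382.72
Round up: n = 383.

n = 383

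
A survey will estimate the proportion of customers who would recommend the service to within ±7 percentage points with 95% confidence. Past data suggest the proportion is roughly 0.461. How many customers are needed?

n = 195

For a proportion with margin E = 0.07 at 95% confidence, z = 1.960.
n = p̂(1−p̂)(z/E)² = 0.461 × 0.539 × (1.960/0.07)² = 194.81
Round up: n = 195.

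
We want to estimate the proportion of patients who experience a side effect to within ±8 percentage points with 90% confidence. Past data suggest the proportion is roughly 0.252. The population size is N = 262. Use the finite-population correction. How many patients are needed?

62

For a proportion with margin E = 0.08 at 90% confidence, z = 1.645.
n = p̂(1−p̂)(z/E)² = 0.252 × 0.748 × (1.645/0.08)² = 79.70 — call this n₀.
Finite-population correction with N = 262: n = n₀ / (1 + (n₀−1)/N) = 79.70 / 1.3 = 61.31
Round up: n = 62.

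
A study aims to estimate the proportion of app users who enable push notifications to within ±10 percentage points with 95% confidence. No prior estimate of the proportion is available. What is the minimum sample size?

97

For a proportion with margin E = 0.1 at 95% confidence, z = 1.960.
With no prior estimate, use p = 0.5, which maximizes p(1−p) at 0.25.
n = 0.25 × (z/E)² = 0.25 × (1.960/0.1)² = 96.04
Round up: n = 97.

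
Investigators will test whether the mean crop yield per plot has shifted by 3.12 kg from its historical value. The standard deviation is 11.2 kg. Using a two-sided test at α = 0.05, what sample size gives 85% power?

For a one-sample z-test, n = ((z_{α/2} + z_β)·σ/δ)².
z_{α/2} = 1.960 (two-sided α = 0.05); z_β = 1.036 (power 85% → β = 0.15).
n = (2.996 × 11.2 / 3.12)² = 115.67
Round up: n = 116.

n = 116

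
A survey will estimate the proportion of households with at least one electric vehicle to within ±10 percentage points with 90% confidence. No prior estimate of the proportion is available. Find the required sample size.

For a proportion with margin E = 0.1 at 90% confidence, z = 1.645.
With no prior estimate, use p = 0.5, which maximizes p(1−p) at 0.25.
n = 0.25 × (z/E)² = 0.25 × (1.645/0.1)² = 67.65
Round up: n = 68.

n = 68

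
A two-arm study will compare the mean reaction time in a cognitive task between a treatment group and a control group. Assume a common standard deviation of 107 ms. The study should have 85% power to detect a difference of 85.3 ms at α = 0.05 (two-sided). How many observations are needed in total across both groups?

58 total

For two equal groups, n per group = 2·((z_{α/2} + z_β)·σ/δ)².
z_{α/2} = 1.960; z_β = 1.036 (power 85%).
n = 2 × (2.996 × 107 / 85.3)² = 2 × 14.12 = 28.24
Round up: n = 29 per group.
Total across both groups: 2 × 29 = 58.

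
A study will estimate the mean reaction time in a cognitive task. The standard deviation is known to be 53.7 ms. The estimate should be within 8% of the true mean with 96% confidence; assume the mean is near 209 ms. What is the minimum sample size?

For a mean, the margin of error is E = z·σ/√n, so n = (zσ/E)².
At 96% confidence, z = 2.054.
E = 8% of 209 = 16.72 ms.
n = (2.054 × 53.7 / 16.72)² = 43.52
Round up: n = 44.

n = 44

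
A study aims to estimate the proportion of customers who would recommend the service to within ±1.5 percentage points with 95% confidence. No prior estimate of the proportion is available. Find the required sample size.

For a proportion with margin E = 0.015 at 95% confidence, z = 1.960.
With no prior estimate, use p = 0.5, which maximizes p(1−p) at 0.25.
n = 0.25 × (z/E)² = 0.25 × (1.960/0.015)² = 4268.44
Round up: n = 4269.

4269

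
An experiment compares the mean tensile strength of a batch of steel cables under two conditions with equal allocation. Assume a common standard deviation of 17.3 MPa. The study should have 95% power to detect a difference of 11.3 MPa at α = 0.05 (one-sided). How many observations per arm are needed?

51 per group

For two equal groups, n per group = 2·((z_α + z_β)·σ/δ)².
z_α = 1.645; z_β = 1.645 (power 95%).
n = 2 × (3.290 × 17.3 / 11.3)² = 2 × 25.37 = 50.74
Round up: n = 51 per group.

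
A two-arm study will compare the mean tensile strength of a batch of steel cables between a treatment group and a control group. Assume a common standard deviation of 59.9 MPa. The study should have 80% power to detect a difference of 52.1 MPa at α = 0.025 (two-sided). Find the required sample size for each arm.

For two equal groups, n per group = 2·((z_{α/2} + z_β)·σ/δ)².
z_{α/2} = 2.241; z_β = 0.842 (power 80%).
n = 2 × (3.083 × 59.9 / 52.1)² = 2 × 12.56 = 25.12
Round up: n = 26 per group.

26 per group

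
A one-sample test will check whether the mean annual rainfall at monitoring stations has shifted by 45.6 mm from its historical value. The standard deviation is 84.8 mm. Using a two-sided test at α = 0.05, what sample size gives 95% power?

For a one-sample z-test, n = ((z_{α/2} + z_β)·σ/δ)².
z_{α/2} = 1.960 (two-sided α = 0.05); z_β = 1.645 (power 95% → β = 0.05).
n = (3.605 × 84.8 / 45.6)² = 44.94
Round up: n = 45.

45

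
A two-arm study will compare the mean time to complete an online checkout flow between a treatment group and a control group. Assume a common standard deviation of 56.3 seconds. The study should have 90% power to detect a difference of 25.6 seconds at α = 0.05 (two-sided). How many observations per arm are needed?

For two equal groups, n per group = 2·((z_{α/2} + z_β)·σ/δ)².
z_{α/2} = 1.960; z_β = 1.282 (power 90%).
n = 2 × (3.242 × 56.3 / 25.6)² = 2 × 50.84 = 101.68
Round up: n = 102 per group.

102 per group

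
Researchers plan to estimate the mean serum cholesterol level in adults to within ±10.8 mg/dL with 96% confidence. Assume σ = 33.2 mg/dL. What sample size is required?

40

For a mean, the margin of error is E = z·σ/√n, so n = (zσ/E)².
At 96% confidence, z = 2.054.
n = (2.054 × 33.2 / 10.8)² = 39.87
Round up: n = 40.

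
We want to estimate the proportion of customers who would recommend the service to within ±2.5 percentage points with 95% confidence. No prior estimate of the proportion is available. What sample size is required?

For a proportion with margin E = 0.025 at 95% confidence, z = 1.960.
With no prior estimate, use p = 0.5, which maximizes p(1−p) at 0.25.
n = 0.25 × (z/E)² = 0.25 × (1.960/0.025)² = 1536.64
Round up: n = 1537.

1537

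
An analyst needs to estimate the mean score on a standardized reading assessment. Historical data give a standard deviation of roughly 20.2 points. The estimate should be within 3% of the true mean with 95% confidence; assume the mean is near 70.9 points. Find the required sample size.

347

For a mean, the margin of error is E = z·σ/√n, so n = (zσ/E)².
At 95% confidence, z = 1.960.
E = 3% of 70.9 = 2.127 points.
n = (1.960 × 20.2 / 2.127)² = 346.48
Round up: n = 347.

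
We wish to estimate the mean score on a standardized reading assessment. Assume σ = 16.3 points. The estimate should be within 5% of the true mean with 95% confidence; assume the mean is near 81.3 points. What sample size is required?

62

For a mean, the margin of error is E = z·σ/√n, so n = (zσ/E)².
At 95% confidence, z = 1.960.
E = 5% of 81.3 = 4.065 points.
n = (1.960 × 16.3 / 4.065)² = 61.77
Round up: n = 62.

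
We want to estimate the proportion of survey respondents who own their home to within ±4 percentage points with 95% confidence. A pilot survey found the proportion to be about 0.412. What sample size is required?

n = 582

For a proportion with margin E = 0.04 at 95% confidence, z = 1.960.
n = p̂(1−p̂)(z/E)² = 0.412 × 0.588 × (1.960/0.04)² = 581.66
Round up: n = 582.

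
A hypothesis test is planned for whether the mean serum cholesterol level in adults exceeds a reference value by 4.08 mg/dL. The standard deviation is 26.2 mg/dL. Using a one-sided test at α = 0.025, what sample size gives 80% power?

For a one-sample z-test, n = ((z_α + z_β)·σ/δ)².
z_α = 1.960 (one-sided α = 0.025); z_β = 0.842 (power 80% → β = 0.2).
n = (2.802 × 26.2 / 4.08)² = 323.76
Round up: n = 324.

n = 324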